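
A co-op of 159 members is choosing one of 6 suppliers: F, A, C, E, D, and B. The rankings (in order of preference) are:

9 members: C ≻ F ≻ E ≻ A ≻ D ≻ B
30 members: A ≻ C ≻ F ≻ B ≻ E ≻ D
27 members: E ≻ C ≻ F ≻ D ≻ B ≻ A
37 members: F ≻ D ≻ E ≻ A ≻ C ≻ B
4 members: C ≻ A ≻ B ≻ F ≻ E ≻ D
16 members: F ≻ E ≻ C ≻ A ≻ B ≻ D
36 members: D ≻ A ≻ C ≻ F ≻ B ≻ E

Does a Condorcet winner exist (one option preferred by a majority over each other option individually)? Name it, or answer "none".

none

Checking pairwise contests:
C beats F 106–53.
F beats A 89–70.
A beats C 103–56.
F beats E 132–27.
F beats D 123–36.
F beats B 155–4.
Every option loses at least one head-to-head, so there is no Condorcet winner.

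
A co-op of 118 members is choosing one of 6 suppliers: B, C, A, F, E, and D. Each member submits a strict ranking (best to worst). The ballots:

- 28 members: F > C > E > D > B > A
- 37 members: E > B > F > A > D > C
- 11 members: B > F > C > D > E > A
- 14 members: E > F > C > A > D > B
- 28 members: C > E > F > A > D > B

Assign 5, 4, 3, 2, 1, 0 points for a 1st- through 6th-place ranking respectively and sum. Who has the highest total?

E

B: 28·1 + 37·4 + 11·5 + 14·0 + 28·0 = 231
C: 28·4 + 37·0 + 11·3 + 14·3 + 28·5 = 327
A: 28·0 + 37·2 + 11·0 + 14·2 + 28·2 = 158
F: 28·5 + 37·3 + 11·4 + 14·4 + 28·3 = 435
E: 28·3 + 37·5 + 11·1 + 14·5 + 28·4 = 462
D: 28·2 + 37·1 + 11·2 + 14·1 + 28·1 = 157
E has the highest Borda score (462).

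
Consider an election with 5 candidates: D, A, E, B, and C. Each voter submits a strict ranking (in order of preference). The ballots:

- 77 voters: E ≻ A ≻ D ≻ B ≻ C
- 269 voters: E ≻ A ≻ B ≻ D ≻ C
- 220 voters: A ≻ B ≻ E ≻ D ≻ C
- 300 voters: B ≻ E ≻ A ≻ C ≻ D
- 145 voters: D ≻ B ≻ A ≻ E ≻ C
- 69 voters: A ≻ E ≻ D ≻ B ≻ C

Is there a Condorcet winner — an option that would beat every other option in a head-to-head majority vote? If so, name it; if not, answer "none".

Checking pairwise contests:
A beats D 935–145.
E beats A 646–434.
B beats E 665–415.
A beats B 635–445.
D beats C 780–300.
Every option loses at least one head-to-head, so there is no Condorcet winner.

none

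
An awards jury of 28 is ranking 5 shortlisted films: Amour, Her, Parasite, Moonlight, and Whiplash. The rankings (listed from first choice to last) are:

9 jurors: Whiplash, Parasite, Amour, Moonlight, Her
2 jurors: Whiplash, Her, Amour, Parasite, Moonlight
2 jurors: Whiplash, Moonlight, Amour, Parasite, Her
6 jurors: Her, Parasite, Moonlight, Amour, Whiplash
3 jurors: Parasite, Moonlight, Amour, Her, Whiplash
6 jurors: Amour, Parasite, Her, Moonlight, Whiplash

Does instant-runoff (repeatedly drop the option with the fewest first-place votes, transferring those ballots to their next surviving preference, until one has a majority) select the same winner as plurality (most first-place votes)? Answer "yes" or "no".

no

Instant-runoff — R1 Amour 6, Her 6, Parasite 3, Moonlight 0, Whiplash 13 (Moonlight out); R2 Amour 6, Her 6, Parasite 3, Whiplash 13 (Parasite out); R3 Amour 9, Her 6, Whiplash 13 (Her out); R4 Amour 15, Whiplash 13 (Amour winner). Winner: Amour.
Plurality — first-place votes: Amour 6, Her 6, Parasite 3, Moonlight 0, Whiplash 13. Winner: Whiplash.
The two methods disagree.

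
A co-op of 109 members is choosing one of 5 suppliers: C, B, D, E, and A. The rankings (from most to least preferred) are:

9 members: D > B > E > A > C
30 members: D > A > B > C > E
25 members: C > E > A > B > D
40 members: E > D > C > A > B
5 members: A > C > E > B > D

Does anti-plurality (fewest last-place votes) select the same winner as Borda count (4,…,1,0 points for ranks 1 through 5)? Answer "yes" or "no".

no

Anti-plurality — last-place votes: C 9, B 40, D 30, E 30, A 0. Winner: A.
Borda — scores: C 225, B 117, D 276, E 263, A 209. Winner: D.
The two methods disagree.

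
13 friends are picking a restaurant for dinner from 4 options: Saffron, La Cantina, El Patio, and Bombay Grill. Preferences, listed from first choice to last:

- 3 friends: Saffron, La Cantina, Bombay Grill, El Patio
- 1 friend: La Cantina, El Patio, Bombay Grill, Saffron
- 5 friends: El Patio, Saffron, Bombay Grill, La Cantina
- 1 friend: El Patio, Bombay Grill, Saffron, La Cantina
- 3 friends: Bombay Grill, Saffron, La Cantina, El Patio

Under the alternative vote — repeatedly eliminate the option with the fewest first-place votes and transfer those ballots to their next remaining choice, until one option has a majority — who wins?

Round 1: Saffron 3, La Cantina 1, El Patio 6, Bombay Grill 3. Eliminate La Cantina.
Round 2: Saffron 3, El Patio 7, Bombay Grill 3. El Patio has a majority.

El Patio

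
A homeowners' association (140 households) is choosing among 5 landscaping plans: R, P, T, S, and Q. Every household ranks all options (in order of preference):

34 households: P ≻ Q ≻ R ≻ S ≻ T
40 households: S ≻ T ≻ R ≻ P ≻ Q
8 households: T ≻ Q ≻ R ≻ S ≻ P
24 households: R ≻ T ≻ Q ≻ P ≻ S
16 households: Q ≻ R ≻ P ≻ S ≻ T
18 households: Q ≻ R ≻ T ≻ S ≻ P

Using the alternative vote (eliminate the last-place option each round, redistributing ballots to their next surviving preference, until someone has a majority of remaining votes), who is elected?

Round 1: R 24, P 34, T 8, S 40, Q 34. Eliminate T.
Round 2: R 24, P 34, S 40, Q 42. Eliminate R.
Round 3: P 34, S 40, Q 66. Eliminate P.
Round 4: S 40, Q 100. Q has a majority.

Q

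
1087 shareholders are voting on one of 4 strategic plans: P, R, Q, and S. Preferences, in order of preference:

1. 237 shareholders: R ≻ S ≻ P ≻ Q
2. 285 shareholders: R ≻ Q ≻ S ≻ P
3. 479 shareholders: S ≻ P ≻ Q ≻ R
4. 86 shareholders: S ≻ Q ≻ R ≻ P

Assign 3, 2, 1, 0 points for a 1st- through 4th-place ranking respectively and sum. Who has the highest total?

S

P: 237·1 + 285·0 + 479·2 + 86·0 = 1195
R: 237·3 + 285·3 + 479·0 + 86·1 = 1652
Q: 237·0 + 285·2 + 479·1 + 86·2 = 1221
S: 237·2 + 285·1 + 479·3 + 86·3 = 2454
S has the highest Borda score (2454).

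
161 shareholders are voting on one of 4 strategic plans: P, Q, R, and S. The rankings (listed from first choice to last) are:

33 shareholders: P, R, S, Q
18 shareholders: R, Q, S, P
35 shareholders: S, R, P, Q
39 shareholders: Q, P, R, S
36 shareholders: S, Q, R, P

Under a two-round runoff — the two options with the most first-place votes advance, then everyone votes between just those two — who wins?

Round 1 first-place votes: P 33, Q 39, R 18, S 71.
S and Q advance.
Runoff: S is preferred to Q by 104 voters; Q by 57.
S wins the runoff.

S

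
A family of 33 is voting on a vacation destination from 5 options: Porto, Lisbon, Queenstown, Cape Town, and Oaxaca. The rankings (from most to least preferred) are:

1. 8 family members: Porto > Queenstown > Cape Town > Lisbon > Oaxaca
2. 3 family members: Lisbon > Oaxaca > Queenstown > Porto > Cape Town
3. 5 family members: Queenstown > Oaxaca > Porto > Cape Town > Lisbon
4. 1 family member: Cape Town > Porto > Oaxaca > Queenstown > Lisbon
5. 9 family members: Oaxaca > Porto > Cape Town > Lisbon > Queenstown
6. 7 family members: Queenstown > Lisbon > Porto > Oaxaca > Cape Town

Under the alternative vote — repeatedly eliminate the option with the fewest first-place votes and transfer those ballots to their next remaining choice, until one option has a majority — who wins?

Round 1: Porto 8, Lisbon 3, Queenstown 12, Cape Town 1, Oaxaca 9. Eliminate Cape Town.
Round 2: Porto 9, Lisbon 3, Queenstown 12, Oaxaca 9. Eliminate Lisbon.
Round 3: Porto 9, Queenstown 12, Oaxaca 12. Eliminate Porto.
Round 4: Queenstown 20, Oaxaca 13. Queenstown has a majority.

Queenstown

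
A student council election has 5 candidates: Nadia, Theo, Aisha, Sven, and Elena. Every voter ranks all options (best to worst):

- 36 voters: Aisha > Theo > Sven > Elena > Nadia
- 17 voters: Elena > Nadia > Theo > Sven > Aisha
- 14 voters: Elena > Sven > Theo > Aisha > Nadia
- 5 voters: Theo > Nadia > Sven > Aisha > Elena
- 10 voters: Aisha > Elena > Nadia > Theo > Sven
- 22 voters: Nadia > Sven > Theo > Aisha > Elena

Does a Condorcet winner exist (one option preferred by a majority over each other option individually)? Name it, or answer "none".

Theo

Theo vs Nadia: 55–49 for Theo.
Theo vs Aisha: 58–46 for Theo.
Theo vs Sven: 68–36 for Theo.
Theo vs Elena: 63–41 for Theo.
Theo beats every other option head-to-head.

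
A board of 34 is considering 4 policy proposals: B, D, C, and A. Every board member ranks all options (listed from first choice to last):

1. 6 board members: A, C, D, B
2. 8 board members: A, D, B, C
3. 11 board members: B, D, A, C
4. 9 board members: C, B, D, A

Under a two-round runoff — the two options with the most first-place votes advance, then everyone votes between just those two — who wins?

Round 1 first-place votes: B 11, D 0, C 9, A 14.
A and B advance.
Runoff: A is preferred to B by 14 voters; B by 20.
B wins the runoff.

B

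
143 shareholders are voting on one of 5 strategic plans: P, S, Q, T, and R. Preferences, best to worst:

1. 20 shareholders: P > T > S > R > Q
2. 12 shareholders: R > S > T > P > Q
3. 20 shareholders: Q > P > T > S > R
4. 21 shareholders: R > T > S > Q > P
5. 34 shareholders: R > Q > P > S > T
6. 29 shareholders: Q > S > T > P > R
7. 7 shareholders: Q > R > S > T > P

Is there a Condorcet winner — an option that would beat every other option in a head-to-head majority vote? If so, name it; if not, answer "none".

R

R vs P: 74–69 for R.
R vs S: 74–69 for R.
R vs Q: 87–56 for R.
R vs T: 74–69 for R.
R beats every other option head-to-head.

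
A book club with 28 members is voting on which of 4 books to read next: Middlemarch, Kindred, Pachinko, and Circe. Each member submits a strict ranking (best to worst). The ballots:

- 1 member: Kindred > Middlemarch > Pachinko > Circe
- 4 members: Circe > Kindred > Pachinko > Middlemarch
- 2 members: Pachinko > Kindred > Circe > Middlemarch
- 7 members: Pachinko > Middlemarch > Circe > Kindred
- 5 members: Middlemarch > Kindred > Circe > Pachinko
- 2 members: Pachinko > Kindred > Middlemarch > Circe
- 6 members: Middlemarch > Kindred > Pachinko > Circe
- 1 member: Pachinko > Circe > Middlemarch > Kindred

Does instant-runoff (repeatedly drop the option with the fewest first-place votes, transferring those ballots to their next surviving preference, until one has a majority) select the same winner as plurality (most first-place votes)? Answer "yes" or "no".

Instant-runoff — R1 Middlemarch 11, Kindred 1, Pachinko 12, Circe 4 (Kindred out); R2 Middlemarch 12, Pachinko 12, Circe 4 (Circe out); R3 Middlemarch 12, Pachinko 16 (Pachinko winner). Winner: Pachinko.
Plurality — first-place votes: Middlemarch 11, Kindred 1, Pachinko 12, Circe 4. Winner: Pachinko.
The two methods agree.

yes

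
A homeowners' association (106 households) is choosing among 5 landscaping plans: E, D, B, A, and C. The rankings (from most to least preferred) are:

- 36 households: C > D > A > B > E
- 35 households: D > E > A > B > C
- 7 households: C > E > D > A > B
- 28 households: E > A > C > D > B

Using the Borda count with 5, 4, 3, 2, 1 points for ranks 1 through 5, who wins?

D

E: 36·1 + 35·4 + 7·4 + 28·5 = 344
D: 36·4 + 35·5 + 7·3 + 28·2 = 396
B: 36·2 + 35·2 + 7·1 + 28·1 = 177
A: 36·3 + 35·3 + 7·2 + 28·4 = 339
C: 36·5 + 35·1 + 7·5 + 28·3 = 334
D has the highest Borda score (396).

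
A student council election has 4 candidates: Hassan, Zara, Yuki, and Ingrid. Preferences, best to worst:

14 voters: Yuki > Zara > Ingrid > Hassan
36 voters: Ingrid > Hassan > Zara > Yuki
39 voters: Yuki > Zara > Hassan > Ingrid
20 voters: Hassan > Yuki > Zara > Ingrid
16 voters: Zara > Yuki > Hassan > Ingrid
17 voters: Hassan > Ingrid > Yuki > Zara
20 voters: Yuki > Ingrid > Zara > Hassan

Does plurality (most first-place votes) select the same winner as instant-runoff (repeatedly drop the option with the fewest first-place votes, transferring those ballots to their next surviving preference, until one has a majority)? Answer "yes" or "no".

Plurality — first-place votes: Hassan 37, Zara 16, Yuki 73, Ingrid 36. Winner: Yuki.
Instant-runoff — R1 Hassan 37, Zara 16, Yuki 73, Ingrid 36 (Zara out); R2 Hassan 37, Yuki 89, Ingrid 36 (Yuki winner). Winner: Yuki.
The two methods agree.

yes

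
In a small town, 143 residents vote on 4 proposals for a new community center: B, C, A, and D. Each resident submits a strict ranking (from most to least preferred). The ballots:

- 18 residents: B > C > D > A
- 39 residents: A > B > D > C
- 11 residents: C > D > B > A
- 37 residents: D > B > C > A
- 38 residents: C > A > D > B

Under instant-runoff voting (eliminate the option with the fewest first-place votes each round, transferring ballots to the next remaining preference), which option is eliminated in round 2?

Round 1: B 18, C 49, A 39, D 37. Eliminate B.
Round 2: C 67, A 39, D 37. Eliminate D.

D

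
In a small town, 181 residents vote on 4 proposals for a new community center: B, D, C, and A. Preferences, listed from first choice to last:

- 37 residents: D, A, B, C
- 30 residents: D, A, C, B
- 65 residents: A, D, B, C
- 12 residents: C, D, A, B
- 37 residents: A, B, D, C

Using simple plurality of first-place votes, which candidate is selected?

First-place votes: B 0, D 67, C 12, A 102.
A has the most first-place votes.

A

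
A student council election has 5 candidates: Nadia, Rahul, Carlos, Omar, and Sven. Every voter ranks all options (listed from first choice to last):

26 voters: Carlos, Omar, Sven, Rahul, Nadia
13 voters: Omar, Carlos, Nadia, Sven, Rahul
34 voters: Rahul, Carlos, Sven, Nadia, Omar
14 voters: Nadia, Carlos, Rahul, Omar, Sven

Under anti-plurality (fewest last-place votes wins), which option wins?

Last-place votes: Nadia 26, Rahul 13, Carlos 0, Omar 34, Sven 14.
Carlos is ranked last by the fewest voters, so Carlos wins.

Carlos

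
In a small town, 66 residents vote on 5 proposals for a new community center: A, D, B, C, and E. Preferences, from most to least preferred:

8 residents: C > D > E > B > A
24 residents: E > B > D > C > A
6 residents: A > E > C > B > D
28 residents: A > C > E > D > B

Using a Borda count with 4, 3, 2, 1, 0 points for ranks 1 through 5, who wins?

A: 8·0 + 24·0 + 6·4 + 28·4 = 136
D: 8·3 + 24·2 + 6·0 + 28·1 = 100
B: 8·1 + 24·3 + 6·1 + 28·0 = 86
C: 8·4 + 24·1 + 6·2 + 28·3 = 152
E: 8·2 + 24·4 + 6·3 + 28·2 = 186
E has the highest Borda score (186).

E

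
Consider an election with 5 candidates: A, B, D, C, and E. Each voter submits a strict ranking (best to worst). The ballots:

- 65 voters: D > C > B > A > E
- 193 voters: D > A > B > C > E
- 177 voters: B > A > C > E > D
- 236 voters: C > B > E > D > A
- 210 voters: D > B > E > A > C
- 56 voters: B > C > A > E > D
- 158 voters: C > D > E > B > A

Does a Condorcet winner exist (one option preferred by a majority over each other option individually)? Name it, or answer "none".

Checking pairwise contests:
B beats A 902–193.
D beats B 626–469.
C beats D 627–468.
A beats C 580–515.
B beats E 937–158.
Every option loses at least one head-to-head, so there is no Condorcet winner.

none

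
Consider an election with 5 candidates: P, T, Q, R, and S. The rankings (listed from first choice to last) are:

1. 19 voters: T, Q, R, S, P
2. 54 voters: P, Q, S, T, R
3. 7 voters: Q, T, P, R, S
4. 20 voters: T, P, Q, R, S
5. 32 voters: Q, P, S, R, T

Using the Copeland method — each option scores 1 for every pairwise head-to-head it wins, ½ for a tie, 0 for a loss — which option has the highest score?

P: beats T, Q, R, and S → score 4.
T: beats R; loses to P, Q, and S → score 1.
Q: beats T, R, and S; loses to P → score 3.
R: loses to P, T, Q, and S → score 0.
S: beats T and R; loses to P and Q → score 2.
P has the best pairwise record.

P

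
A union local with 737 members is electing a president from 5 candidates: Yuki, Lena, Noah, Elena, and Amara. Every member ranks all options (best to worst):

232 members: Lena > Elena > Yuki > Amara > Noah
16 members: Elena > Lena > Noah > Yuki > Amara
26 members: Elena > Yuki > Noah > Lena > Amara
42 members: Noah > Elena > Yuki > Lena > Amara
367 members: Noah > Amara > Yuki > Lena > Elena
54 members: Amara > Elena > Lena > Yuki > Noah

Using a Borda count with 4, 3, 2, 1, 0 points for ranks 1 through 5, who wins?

Noah

Yuki: 232·2 + 16·1 + 26·3 + 42·2 + 367·2 + 54·1 = 1430
Lena: 232·4 + 16·3 + 26·1 + 42·1 + 367·1 + 54·2 = 1519
Noah: 232·0 + 16·2 + 26·2 + 42·4 + 367·4 + 54·0 = 1720
Elena: 232·3 + 16·4 + 26·4 + 42·3 + 367·0 + 54·3 = 1152
Amara: 232·1 + 16·0 + 26·0 + 42·0 + 367·3 + 54·4 = 1549
Noah has the highest Borda score (1720).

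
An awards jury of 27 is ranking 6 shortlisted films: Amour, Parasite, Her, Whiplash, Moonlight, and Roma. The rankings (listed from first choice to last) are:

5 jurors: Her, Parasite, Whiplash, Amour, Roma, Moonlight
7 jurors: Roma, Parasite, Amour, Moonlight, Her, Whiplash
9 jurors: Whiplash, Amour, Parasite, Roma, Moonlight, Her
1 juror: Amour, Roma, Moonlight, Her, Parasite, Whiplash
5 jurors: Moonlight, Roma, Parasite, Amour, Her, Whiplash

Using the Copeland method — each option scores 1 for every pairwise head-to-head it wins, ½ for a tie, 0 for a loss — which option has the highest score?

Parasite

Amour: beats Her, Moonlight, and Roma; loses to Parasite and Whiplash → score 3.
Parasite: beats Amour, Her, Whiplash, Moonlight, and Roma → score 5.
Her: beats Whiplash; loses to Amour, Parasite, Moonlight, and Roma → score 1.
Whiplash: beats Amour, Moonlight, and Roma; loses to Parasite and Her → score 3.
Moonlight: beats Her; loses to Amour, Parasite, Whiplash, and Roma → score 1.
Roma: beats Her and Moonlight; loses to Amour, Parasite, and Whiplash → score 2.
Parasite has the best pairwise record.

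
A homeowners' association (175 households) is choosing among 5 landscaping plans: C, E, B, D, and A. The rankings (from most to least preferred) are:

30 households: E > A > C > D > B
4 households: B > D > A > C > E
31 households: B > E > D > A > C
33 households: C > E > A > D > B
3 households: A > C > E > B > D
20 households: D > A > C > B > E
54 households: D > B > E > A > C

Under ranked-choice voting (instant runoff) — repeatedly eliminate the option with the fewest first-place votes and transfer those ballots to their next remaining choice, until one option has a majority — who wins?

D

Round 1: C 33, E 30, B 35, D 74, A 3. Eliminate A.
Round 2: C 36, E 30, B 35, D 74. Eliminate E.
Round 3: C 66, B 35, D 74. Eliminate B.
Round 4: C 66, D 109. D has a majority.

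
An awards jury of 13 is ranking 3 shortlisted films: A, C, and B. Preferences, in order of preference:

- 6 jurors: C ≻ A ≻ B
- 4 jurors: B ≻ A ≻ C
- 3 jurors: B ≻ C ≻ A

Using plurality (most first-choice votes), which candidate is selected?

B

First-place votes: A 0, C 6, B 7.
B has the most first-place votes.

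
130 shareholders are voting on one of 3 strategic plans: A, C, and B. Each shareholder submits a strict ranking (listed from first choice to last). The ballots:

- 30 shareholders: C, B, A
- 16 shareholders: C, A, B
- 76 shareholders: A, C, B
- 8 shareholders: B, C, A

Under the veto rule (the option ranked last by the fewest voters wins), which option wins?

Last-place votes: A 38, C 0, B 92.
C is ranked last by the fewest voters, so C wins.

C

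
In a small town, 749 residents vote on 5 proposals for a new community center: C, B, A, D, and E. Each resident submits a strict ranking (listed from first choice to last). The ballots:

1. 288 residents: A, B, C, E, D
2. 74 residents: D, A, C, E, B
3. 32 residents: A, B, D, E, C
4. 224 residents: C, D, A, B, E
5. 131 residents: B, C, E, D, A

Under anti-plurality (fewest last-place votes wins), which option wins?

Last-place votes: C 32, B 74, A 131, D 288, E 224.
C is ranked last by the fewest voters, so C wins.

C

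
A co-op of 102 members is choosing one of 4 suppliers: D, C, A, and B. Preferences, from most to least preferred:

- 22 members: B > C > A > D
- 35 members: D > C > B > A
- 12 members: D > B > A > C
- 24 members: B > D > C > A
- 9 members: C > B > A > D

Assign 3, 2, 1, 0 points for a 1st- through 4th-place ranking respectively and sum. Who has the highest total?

D: 22·0 + 35·3 + 12·3 + 24·2 + 9·0 = 189
C: 22·2 + 35·2 + 12·0 + 24·1 + 9·3 = 165
A: 22·1 + 35·0 + 12·1 + 24·0 + 9·1 = 43
B: 22·3 + 35·1 + 12·2 + 24·3 + 9·2 = 215
B has the highest Borda score (215).

B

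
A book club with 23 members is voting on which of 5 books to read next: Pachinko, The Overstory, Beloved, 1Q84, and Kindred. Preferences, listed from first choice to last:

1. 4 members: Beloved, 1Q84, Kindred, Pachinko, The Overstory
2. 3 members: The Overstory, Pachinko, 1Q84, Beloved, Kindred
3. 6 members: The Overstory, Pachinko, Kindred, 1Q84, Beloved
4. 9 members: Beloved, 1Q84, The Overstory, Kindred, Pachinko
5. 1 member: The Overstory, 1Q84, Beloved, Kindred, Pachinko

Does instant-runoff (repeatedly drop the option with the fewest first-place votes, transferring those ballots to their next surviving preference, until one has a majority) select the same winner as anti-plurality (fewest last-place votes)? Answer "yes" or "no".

Instant-runoff — R1 Pachinko 0, The Overstory 10, Beloved 13, 1Q84 0, Kindred 0 (Beloved winner). Winner: Beloved.
Anti-plurality — last-place votes: Pachinko 10, The Overstory 4, Beloved 6, 1Q84 0, Kindred 3. Winner: 1Q84.
The two methods disagree.

no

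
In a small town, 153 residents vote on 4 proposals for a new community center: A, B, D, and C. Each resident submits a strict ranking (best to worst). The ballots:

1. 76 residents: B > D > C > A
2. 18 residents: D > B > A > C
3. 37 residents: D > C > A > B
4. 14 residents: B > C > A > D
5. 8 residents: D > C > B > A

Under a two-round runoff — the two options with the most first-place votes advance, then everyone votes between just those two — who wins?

Round 1 first-place votes: A 0, B 90, D 63, C 0.
B and D advance.
Runoff: B is preferred to D by 90 voters; D by 63.
B wins the runoff.

B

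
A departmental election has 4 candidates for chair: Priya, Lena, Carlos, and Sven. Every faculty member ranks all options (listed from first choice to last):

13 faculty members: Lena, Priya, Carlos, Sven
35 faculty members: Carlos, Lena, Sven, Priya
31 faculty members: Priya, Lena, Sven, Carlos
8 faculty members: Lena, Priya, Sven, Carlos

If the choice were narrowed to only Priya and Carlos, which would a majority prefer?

Priya

Voters preferring Priya to Carlos: 52; preferring Carlos to Priya: 35.
Priya wins the head-to-head.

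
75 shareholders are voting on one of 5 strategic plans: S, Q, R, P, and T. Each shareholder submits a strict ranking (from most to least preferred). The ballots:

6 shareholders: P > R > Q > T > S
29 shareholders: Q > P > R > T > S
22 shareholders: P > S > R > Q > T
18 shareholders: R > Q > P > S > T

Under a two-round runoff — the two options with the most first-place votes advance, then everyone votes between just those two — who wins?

Round 1 first-place votes: S 0, Q 29, R 18, P 28, T 0.
Q and P advance.
Runoff: Q is preferred to P by 47 voters; P by 28.
Q wins the runoff.

Q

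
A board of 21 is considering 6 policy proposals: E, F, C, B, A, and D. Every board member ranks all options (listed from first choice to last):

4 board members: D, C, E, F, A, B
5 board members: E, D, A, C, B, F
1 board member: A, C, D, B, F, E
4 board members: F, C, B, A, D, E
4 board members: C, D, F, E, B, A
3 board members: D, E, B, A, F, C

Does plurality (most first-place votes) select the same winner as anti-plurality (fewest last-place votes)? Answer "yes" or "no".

yes

Plurality — first-place votes: E 5, F 4, C 4, B 0, A 1, D 7. Winner: D.
Anti-plurality — last-place votes: E 5, F 5, C 3, B 4, A 4, D 0. Winner: D.
The two methods agree.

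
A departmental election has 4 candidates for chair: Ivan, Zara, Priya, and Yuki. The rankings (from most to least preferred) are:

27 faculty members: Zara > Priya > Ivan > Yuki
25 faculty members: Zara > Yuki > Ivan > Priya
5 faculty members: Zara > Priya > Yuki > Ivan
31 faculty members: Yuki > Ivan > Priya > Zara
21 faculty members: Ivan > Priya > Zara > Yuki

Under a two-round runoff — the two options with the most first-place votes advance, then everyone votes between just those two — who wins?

Round 1 first-place votes: Ivan 21, Zara 57, Priya 0, Yuki 31.
Zara and Yuki advance.
Runoff: Zara is preferred to Yuki by 78 voters; Yuki by 31.
Zara wins the runoff.

Zara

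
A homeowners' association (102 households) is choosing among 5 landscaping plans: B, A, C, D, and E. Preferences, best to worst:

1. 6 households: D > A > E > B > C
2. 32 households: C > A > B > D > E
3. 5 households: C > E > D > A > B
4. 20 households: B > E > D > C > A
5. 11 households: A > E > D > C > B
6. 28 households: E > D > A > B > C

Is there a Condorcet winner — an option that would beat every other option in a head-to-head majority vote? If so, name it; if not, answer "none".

Checking pairwise contests:
A beats B 82–20.
C beats A 57–45.
B beats C 54–48.
B beats D 52–50.
B beats E 52–50.
Every option loses at least one head-to-head, so there is no Condorcet winner.

none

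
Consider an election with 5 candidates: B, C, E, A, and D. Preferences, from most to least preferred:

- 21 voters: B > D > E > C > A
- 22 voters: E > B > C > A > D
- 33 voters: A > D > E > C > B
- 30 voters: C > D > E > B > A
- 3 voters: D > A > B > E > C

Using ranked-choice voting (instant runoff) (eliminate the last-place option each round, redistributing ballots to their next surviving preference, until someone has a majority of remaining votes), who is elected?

E

Round 1: B 21, C 30, E 22, A 33, D 3. Eliminate D.
Round 2: B 21, C 30, E 22, A 36. Eliminate B.
Round 3: C 30, E 43, A 36. Eliminate C.
Round 4: E 73, A 36. E has a majority.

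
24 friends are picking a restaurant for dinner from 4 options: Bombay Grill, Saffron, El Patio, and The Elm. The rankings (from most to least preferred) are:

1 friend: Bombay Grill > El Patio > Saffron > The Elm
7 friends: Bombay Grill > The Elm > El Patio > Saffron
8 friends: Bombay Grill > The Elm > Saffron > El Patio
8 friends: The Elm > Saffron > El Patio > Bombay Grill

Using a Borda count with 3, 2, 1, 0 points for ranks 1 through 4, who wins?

The Elm

Bombay Grill: 1·3 + 7·3 + 8·3 + 8·0 = 48
Saffron: 1·1 + 7·0 + 8·1 + 8·2 = 25
El Patio: 1·2 + 7·1 + 8·0 + 8·1 = 17
The Elm: 1·0 + 7·2 + 8·2 + 8·3 = 54
The Elm has the highest Borda score (54).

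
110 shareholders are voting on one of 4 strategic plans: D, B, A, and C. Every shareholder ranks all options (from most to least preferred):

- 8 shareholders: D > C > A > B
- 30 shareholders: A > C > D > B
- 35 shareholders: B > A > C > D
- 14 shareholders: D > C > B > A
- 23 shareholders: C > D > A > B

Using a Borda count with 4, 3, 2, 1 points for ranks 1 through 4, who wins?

D: 8·4 + 30·2 + 35·1 + 14·4 + 23·3 = 252
B: 8·1 + 30·1 + 35·4 + 14·2 + 23·1 = 229
A: 8·2 + 30·4 + 35·3 + 14·1 + 23·2 = 301
C: 8·3 + 30·3 + 35·2 + 14·3 + 23·4 = 318
C has the highest Borda score (318).

C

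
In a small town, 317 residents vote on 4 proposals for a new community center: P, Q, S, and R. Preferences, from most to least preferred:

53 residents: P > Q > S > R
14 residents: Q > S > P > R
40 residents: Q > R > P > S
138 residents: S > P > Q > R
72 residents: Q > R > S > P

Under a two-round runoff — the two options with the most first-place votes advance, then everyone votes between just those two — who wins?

Round 1 first-place votes: P 53, Q 126, S 138, R 0.
S and Q advance.
Runoff: S is preferred to Q by 138 voters; Q by 179.
Q wins the runoff.

Q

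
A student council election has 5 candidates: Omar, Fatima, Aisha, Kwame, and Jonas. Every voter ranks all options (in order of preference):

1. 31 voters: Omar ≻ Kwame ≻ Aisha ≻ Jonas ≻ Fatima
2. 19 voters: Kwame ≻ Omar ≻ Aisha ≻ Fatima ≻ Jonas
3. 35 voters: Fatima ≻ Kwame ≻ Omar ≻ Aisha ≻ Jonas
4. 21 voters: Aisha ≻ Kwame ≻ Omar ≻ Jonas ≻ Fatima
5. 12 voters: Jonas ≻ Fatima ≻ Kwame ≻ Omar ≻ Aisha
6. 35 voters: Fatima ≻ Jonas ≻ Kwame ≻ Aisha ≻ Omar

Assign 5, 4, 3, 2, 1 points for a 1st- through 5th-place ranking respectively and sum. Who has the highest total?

Omar: 31·5 + 19·4 + 35·3 + 21·3 + 12·2 + 35·1 = 458
Fatima: 31·1 + 19·2 + 35·5 + 21·1 + 12·4 + 35·5 = 488
Aisha: 31·3 + 19·3 + 35·2 + 21·5 + 12·1 + 35·2 = 407
Kwame: 31·4 + 19·5 + 35·4 + 21·4 + 12·3 + 35·3 = 584
Jonas: 31·2 + 19·1 + 35·1 + 21·2 + 12·5 + 35·4 = 358
Kwame has the highest Borda score (584).

Kwame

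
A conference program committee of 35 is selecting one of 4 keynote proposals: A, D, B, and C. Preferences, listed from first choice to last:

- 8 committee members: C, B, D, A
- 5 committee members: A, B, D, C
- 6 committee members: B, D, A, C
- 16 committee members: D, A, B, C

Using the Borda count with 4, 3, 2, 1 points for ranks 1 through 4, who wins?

D

A: 8·1 + 5·4 + 6·2 + 16·3 = 88
D: 8·2 + 5·2 + 6·3 + 16·4 = 108
B: 8·3 + 5·3 + 6·4 + 16·2 = 95
C: 8·4 + 5·1 + 6·1 + 16·1 = 59
D has the highest Borda score (108).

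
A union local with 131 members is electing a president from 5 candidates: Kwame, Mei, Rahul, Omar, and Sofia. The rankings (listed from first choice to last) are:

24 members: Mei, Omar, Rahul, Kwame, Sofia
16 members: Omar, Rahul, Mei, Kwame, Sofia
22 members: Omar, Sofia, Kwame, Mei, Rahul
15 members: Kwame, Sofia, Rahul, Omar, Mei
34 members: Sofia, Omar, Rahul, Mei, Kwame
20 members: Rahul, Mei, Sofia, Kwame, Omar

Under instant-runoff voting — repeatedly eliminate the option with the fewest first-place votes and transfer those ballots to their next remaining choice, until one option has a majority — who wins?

Sofia

Round 1: Kwame 15, Mei 24, Rahul 20, Omar 38, Sofia 34. Eliminate Kwame.
Round 2: Mei 24, Rahul 20, Omar 38, Sofia 49. Eliminate Rahul.
Round 3: Mei 44, Omar 38, Sofia 49. Eliminate Omar.
Round 4: Mei 60, Sofia 71. Sofia has a majority.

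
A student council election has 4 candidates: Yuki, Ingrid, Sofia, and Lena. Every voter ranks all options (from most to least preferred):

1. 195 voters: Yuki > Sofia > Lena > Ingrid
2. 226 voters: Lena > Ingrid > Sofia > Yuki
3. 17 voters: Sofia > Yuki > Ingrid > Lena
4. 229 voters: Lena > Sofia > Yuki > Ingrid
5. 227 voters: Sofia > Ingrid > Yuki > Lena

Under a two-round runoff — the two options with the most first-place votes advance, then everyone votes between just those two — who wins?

Lena

Round 1 first-place votes: Yuki 195, Ingrid 0, Sofia 244, Lena 455.
Lena and Sofia advance.
Runoff: Lena is preferred to Sofia by 455 voters; Sofia by 439.
Lena wins the runoff.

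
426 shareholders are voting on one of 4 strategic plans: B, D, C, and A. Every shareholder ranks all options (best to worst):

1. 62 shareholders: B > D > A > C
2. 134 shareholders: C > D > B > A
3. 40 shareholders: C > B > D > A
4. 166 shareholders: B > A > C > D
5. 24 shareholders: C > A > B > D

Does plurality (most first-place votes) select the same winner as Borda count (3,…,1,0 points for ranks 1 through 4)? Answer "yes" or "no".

Plurality — first-place votes: B 228, D 0, C 198, A 0. Winner: B.
Borda — scores: B 922, D 432, C 760, A 442. Winner: B.
The two methods agree.

yes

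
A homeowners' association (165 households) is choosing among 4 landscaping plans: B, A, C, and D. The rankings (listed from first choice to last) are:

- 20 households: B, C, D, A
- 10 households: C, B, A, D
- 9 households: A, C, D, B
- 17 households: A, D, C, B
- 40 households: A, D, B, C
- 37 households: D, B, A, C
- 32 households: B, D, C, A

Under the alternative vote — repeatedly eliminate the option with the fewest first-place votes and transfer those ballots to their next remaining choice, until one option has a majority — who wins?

B

Round 1: B 52, A 66, C 10, D 37. Eliminate C.
Round 2: B 62, A 66, D 37. Eliminate D.
Round 3: B 99, A 66. B has a majority.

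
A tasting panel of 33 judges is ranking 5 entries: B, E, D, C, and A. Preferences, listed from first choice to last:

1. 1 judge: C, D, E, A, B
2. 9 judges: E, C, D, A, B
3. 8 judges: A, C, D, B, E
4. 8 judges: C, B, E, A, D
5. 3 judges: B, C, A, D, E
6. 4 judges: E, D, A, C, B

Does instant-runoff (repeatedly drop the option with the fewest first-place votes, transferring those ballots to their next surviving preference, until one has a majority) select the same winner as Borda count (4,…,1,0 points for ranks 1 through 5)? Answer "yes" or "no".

Instant-runoff — R1 B 3, E 13, D 0, C 9, A 8 (D out); R2 B 3, E 13, C 9, A 8 (B out); R3 E 13, C 12, A 8 (A out); R4 E 13, C 20 (C winner). Winner: C.
Borda — scores: B 44, E 70, D 52, C 100, A 64. Winner: C.
The two methods agree.

yes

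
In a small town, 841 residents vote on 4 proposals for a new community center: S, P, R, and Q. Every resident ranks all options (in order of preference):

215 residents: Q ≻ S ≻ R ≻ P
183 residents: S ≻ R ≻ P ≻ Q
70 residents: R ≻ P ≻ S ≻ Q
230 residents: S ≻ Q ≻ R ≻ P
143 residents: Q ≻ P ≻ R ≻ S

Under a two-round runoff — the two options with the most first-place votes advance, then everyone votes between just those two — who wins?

Round 1 first-place votes: S 413, P 0, R 70, Q 358.
S and Q advance.
Runoff: S is preferred to Q by 483 voters; Q by 358.
S wins the runoff.

S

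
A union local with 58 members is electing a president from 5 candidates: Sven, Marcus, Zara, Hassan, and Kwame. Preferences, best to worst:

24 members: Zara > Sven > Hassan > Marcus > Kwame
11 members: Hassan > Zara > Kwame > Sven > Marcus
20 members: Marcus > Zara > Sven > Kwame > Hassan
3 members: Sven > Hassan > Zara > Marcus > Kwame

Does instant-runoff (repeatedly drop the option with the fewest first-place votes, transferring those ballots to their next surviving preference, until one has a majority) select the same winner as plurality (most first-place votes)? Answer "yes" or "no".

yes

Instant-runoff — R1 Sven 3, Marcus 20, Zara 24, Hassan 11, Kwame 0 (Kwame out); R2 Sven 3, Marcus 20, Zara 24, Hassan 11 (Sven out); R3 Marcus 20, Zara 24, Hassan 14 (Hassan out); R4 Marcus 20, Zara 38 (Zara winner). Winner: Zara.
Plurality — first-place votes: Sven 3, Marcus 20, Zara 24, Hassan 11, Kwame 0. Winner: Zara.
The two methods agree.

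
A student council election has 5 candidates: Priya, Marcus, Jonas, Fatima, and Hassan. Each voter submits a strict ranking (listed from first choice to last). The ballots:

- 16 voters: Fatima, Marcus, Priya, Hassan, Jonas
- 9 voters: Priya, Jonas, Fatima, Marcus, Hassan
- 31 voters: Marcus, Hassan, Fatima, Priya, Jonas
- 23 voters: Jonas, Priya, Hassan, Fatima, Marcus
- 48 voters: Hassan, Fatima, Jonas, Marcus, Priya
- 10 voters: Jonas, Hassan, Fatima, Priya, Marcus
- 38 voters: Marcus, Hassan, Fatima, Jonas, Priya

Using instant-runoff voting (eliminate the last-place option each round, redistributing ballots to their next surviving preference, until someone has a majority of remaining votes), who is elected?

Round 1: Priya 9, Marcus 69, Jonas 33, Fatima 16, Hassan 48. Eliminate Priya.
Round 2: Marcus 69, Jonas 42, Fatima 16, Hassan 48. Eliminate Fatima.
Round 3: Marcus 85, Jonas 42, Hassan 48. Eliminate Jonas.
Round 4: Marcus 94, Hassan 81. Marcus has a majority.

Marcus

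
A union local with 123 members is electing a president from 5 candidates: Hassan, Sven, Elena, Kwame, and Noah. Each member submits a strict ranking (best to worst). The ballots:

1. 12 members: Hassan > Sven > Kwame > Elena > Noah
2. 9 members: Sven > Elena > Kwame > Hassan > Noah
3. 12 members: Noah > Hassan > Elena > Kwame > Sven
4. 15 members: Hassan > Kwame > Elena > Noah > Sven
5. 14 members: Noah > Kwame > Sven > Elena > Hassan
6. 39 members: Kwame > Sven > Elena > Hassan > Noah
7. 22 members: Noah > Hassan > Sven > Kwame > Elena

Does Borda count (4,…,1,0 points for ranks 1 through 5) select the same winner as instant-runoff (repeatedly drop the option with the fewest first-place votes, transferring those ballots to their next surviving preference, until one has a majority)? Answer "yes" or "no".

Borda — scores: Hassan 258, Sven 261, Elena 185, Kwame 319, Noah 207. Winner: Kwame.
Instant-runoff — R1 Hassan 27, Sven 9, Elena 0, Kwame 39, Noah 48 (Elena out); R2 Hassan 27, Sven 9, Kwame 39, Noah 48 (Sven out); R3 Hassan 27, Kwame 48, Noah 48 (Hassan out); R4 Kwame 75, Noah 48 (Kwame winner). Winner: Kwame.
The two methods agree.

yes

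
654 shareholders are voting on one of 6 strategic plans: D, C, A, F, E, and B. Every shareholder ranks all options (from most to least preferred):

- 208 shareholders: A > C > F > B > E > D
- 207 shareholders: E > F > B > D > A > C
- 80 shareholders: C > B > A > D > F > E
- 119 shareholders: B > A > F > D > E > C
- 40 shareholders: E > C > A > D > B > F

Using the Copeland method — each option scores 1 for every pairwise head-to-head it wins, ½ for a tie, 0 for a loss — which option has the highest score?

D: loses to C, A, F, E, and B → score 0.
C: beats D, F, and B; loses to A and E → score 3.
A: beats D, C, F, and E; loses to B → score 4.
F: beats D, E, and B; loses to C and A → score 3.
E: beats D and C; loses to A, F, and B → score 2.
B: beats D, A, and E; loses to C and F → score 3.
A has the best pairwise record.

A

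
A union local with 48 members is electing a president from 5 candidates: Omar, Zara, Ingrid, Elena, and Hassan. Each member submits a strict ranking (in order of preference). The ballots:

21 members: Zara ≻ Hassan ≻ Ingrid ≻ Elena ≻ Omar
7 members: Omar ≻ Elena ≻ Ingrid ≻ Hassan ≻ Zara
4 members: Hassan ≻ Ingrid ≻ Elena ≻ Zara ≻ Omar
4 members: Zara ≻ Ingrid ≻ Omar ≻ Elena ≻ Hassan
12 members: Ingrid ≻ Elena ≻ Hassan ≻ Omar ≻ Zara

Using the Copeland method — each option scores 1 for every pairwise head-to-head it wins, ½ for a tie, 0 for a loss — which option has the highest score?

Zara

Omar: loses to Zara, Ingrid, Elena, and Hassan → score 0.
Zara: beats Omar, Ingrid, Elena, and Hassan → score 4.
Ingrid: beats Omar and Elena; loses to Zara and Hassan → score 2.
Elena: beats Omar; loses to Zara, Ingrid, and Hassan → score 1.
Hassan: beats Omar, Ingrid, and Elena; loses to Zara → score 3.
Zara has the best pairwise record.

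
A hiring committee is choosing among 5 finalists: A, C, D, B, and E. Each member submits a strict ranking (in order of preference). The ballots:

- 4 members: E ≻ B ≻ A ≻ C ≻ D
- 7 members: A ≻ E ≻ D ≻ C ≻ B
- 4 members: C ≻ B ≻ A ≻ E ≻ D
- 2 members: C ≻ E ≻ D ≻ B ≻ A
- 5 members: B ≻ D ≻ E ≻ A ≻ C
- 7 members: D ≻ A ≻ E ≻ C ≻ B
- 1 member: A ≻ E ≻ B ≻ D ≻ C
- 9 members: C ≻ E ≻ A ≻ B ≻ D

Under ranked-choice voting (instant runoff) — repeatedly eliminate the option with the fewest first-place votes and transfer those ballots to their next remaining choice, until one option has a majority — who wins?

A

Round 1: A 8, C 15, D 7, B 5, E 4. Eliminate E.
Round 2: A 8, C 15, D 7, B 9. Eliminate D.
Round 3: A 15, C 15, B 9. Eliminate B.
Round 4: A 24, C 15. A has a majority.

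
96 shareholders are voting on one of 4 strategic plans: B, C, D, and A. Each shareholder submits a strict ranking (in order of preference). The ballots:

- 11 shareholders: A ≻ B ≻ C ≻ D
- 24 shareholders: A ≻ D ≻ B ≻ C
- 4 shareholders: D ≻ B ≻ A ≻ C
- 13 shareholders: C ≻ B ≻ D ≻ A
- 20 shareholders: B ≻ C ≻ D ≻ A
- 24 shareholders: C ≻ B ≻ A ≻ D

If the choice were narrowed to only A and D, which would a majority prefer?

A

Voters preferring A to D: 59; preferring D to A: 37.
A wins the head-to-head.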